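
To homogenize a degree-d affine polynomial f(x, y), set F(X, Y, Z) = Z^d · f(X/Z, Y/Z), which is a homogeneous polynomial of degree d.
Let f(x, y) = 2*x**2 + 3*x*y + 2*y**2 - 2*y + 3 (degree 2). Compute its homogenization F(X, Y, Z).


F(X, Y, Z) = 2*X**2 + 3*X*Y + 2*Y**2 - 2*Y*Z + 3*Z**2

deg(f) = 2.
Substitute x = X/Z, y = Y/Z into f, then multiply by Z^2.
  monomial 2·x^2·y^0 ↦ 2·X^2·Y^0·Z^0.
  monomial 3·x^1·y^1 ↦ 3·X^1·Y^1·Z^0.
  monomial 2·x^0·y^2 ↦ 2·X^0·Y^2·Z^0.
  monomial -2·x^0·y^1 ↦ -2·X^0·Y^1·Z^1.
  monomial 3·x^0·y^0 ↦ 3·X^0·Y^0·Z^2.
Collecting: F(X, Y, Z) = 2*X**2 + 3*X*Y + 2*Y**2 - 2*Y*Z + 3*Z**2.


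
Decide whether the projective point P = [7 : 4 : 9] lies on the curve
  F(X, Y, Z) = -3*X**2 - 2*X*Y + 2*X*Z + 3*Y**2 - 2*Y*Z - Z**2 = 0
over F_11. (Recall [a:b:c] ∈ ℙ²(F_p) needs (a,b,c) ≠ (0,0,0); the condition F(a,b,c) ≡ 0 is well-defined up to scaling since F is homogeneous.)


F(7,4,9) ≡ 5 (mod 11); P is NOT on the curve.

Evaluate F(7, 4, 9) term-by-term (mod 11).
  -3*X**2 ↦ -3·49·1·1 = -147
  -2*X*Y ↦ -2·7·4·1 = -56
  2*X*Z ↦ 2·7·1·9 = 126
  3*Y**2 ↦ 3·1·16·1 = 48
  -2*Y*Z ↦ -2·1·4·9 = -72
  -Z**2 ↦ -1·1·1·81 = -81
Sum: F(7, 4, 9) = (-147) + (-56) + (126) + (48) + (-72) + (-81) = -182.
Reducing mod 11: -182 ≡ 5 (mod 11).
Since F(a, b, c) ≡ 5 ≠ 0 (mod 11), P does NOT lie on the curve.


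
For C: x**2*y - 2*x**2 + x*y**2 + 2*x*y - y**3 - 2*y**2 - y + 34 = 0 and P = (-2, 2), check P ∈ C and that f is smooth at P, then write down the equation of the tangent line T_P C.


Tangent line at P: 8*x - 29*y + 74 = 0.

Step 1: f(-2, 2) = 0, so P lies on C.
Step 2: partial derivatives
  f_x(x, y) = 2*x*y - 4*x + y**2 + 2*y, f_y(x, y) = x**2 + 2*x*y + 2*x - 3*y**2 - 4*y - 1.
  f_x(P) = 8, f_y(P) = -29 (gradient nonzero, so P is smooth).
Step 3: tangent line at P: 8·(x − -2) + -29·(y − 2) = 0.
Expanding: 8*x - 29*y + 74 = 0.


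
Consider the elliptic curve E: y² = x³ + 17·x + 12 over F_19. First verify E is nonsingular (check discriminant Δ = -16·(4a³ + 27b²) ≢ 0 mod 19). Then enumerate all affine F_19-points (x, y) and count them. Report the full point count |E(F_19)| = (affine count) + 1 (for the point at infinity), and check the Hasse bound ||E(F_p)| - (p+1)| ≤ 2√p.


Affine points = {(1, 7), (1, 12), (2, 4), (2, 15), (4, 7), (4, 12), (6, 8), (6, 11), (9, 1), (9, 18), (10, 2), (10, 17), (12, 5), (12, 14), (13, 6), (13, 13), (14, 7), (14, 12)}; affine count = 18; |E(F_19)| = 19.

Discriminant check: Δ ∝ 4a³ + 27b² = 4·17³ + 27·12² = 4·4913 + 27·144 ≡ 18 (mod 19). Nonzero ⇒ E is nonsingular.
For each x ∈ F_19, compute rhs = x³ + 17·x + 12 mod 19, then count y ∈ F_19 with y² ≡ rhs.
  x = 0: rhs = 12, matching y values: none (0 points).
  x = 1: rhs = 11, matching y values: 7, 12 (2 points).
  x = 2: rhs = 16, matching y values: 4, 15 (2 points).
  x = 3: rhs = 14, matching y values: none (0 points).
  x = 4: rhs = 11, matching y values: 7, 12 (2 points).
  x = 5: rhs = 13, matching y values: none (0 points).
  x = 6: rhs = 7, matching y values: 8, 11 (2 points).
  x = 7: rhs = 18, matching y values: none (0 points).
  x = 8: rhs = 14, matching y values: none (0 points).
  x = 9: rhs = 1, matching y values: 1, 18 (2 points).
  x = 10: rhs = 4, matching y values: 2, 17 (2 points).
  x = 11: rhs = 10, matching y values: none (0 points).
  x = 12: rhs = 6, matching y values: 5, 14 (2 points).
  x = 13: rhs = 17, matching y values: 6, 13 (2 points).
  x = 14: rhs = 11, matching y values: 7, 12 (2 points).
  x = 15: rhs = 13, matching y values: none (0 points).
  x = 16: rhs = 10, matching y values: none (0 points).
  x = 17: rhs = 8, matching y values: none (0 points).
  x = 18: rhs = 13, matching y values: none (0 points).
Total affine count: 18.
Full point count |E(F_19)| = 18 + 1 = 19.
Hasse bound: |19 − (19+1)| = |-1| = 1 ≤ 2√19 ≈ 8.7178 ✓.


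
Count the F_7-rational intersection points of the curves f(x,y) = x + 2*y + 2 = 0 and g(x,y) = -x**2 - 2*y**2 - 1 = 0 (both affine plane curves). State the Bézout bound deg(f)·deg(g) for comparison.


Common zeros: {(4, 4)}; count = 1; Bézout bound = 2.

deg(f) = 1, deg(g) = 2, so Bézout bound = 2.
Scan x ∈ F_7. For each x, list the y ∈ F_7 with f(x, y) ≡ 0 and those with g(x, y) ≡ 0 (mod 7); the common zeros in that column are the intersection.
  x = 0: f ≡ 0 at y ∈ {6}; g ≡ 0 at y ∈ ∅; common: ∅.
  x = 1: f ≡ 0 at y ∈ {2}; g ≡ 0 at y ∈ ∅; common: ∅.
  x = 2: f ≡ 0 at y ∈ {5}; g ≡ 0 at y ∈ {1, 6}; common: ∅.
  x = 3: f ≡ 0 at y ∈ {1}; g ≡ 0 at y ∈ {3, 4}; common: ∅.
  x = 4: f ≡ 0 at y ∈ {4}; g ≡ 0 at y ∈ {3, 4}; common: {4}.
  x = 5: f ≡ 0 at y ∈ {0}; g ≡ 0 at y ∈ {1, 6}; common: ∅.
  x = 6: f ≡ 0 at y ∈ {3}; g ≡ 0 at y ∈ ∅; common: ∅.
Collecting: common zeros = {(4, 4)}, so the count is 1.
Comparison with the Bézout bound: 1 ≤ 2 = deg(f)·deg(g), as expected for curves with no common component (the affine F_7-count falls short of the bound because intersections may lie at infinity, over extension fields, or carry multiplicity).


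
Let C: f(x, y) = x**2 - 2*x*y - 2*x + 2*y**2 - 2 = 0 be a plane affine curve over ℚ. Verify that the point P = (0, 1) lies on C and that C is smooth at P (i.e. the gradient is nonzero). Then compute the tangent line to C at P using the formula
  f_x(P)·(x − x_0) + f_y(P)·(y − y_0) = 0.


Tangent line at P: -4*x + 4*y - 4 = 0.

Step 1: f(0, 1) = 0, so P lies on C.
Step 2: partial derivatives
  f_x(x, y) = 2*x - 2*y - 2, f_y(x, y) = -2*x + 4*y.
  f_x(P) = -4, f_y(P) = 4 (gradient nonzero, so P is smooth).
Step 3: tangent line at P: -4·(x − 0) + 4·(y − 1) = 0.
Expanding: -4*x + 4*y - 4 = 0.


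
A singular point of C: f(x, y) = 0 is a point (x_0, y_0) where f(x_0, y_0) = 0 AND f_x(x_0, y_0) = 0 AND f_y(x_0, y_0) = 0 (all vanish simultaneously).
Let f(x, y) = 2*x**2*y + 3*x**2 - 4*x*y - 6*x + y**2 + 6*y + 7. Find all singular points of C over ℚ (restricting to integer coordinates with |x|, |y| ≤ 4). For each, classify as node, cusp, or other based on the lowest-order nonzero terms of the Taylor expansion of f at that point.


Singular points: {(1, -2)}; classification: node.

Compute partial derivatives:
  f_x = 4*x*y + 6*x - 4*y - 6.
  f_y = 2*x**2 - 4*x + 2*y + 6.
Scan x_0 ∈ {−4, ..., 4}. For each x_0, f_y(x_0, y) is a polynomial in y; find its integer roots y ∈ {−4, ..., 4}, then test f_x and f at those candidates.
  x = -4: f_y(-4, y) = 2*y + 54; no integer root y with |y| ≤ 4.
  x = -3: f_y(-3, y) = 2*y + 36; no integer root y with |y| ≤ 4.
  x = -2: f_y(-2, y) = 2*y + 22; no integer root y with |y| ≤ 4.
  x = -1: f_y(-1, y) = 2*y + 12; no integer root y with |y| ≤ 4.
  x = 0: f_y(0, y) = 2*y + 6; vanishes at y ∈ {-3}. (0, -3): f_x = 6 ≠ 0.
  x = 1: f_y(1, y) = 2*y + 4; vanishes at y ∈ {-2}. (1, -2): f_x = 0, f = 0 — SINGULAR.
  x = 2: f_y(2, y) = 2*y + 6; vanishes at y ∈ {-3}. (2, -3): f_x = -6 ≠ 0.
  x = 3: f_y(3, y) = 2*y + 12; no integer root y with |y| ≤ 4.
  x = 4: f_y(4, y) = 2*y + 22; no integer root y with |y| ≤ 4.
Only singular point on the grid: (1, -2).
Classify: substitute x = 1 + u, y = -2 + v and expand: f = 2*u**2*v - u**2 + v**2.
No constant or linear terms (consistent with a singular point). Quadratic part: -u**2 + v**2. Cubic part: 2*u**2*v.
The quadratic part v**2 - u**2 = (v − u)(v + u) splits into two distinct linear factors, so there are two distinct tangent lines y − -2 = ±(x − 1) — this is a node (ordinary double point).
Classification: node.


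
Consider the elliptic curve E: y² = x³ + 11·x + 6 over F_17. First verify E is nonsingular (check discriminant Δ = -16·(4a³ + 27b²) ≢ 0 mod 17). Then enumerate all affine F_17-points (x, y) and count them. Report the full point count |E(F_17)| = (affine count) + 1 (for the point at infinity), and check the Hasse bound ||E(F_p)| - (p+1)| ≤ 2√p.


Affine points = {(1, 1), (1, 16), (2, 6), (2, 11), (3, 7), (3, 10), (5, 4), (5, 13), (6, 4), (6, 13), (7, 1), (7, 16), (9, 1), (9, 16), (11, 8), (11, 9), (12, 8), (12, 9), (13, 0)}; affine count = 19; |E(F_17)| = 20.

Discriminant check: Δ ∝ 4a³ + 27b² = 4·11³ + 27·6² = 4·1331 + 27·36 ≡ 6 (mod 17). Nonzero ⇒ E is nonsingular.
For each x ∈ F_17, compute rhs = x³ + 11·x + 6 mod 17, then count y ∈ F_17 with y² ≡ rhs.
  x = 0: rhs = 6, matching y values: none (0 points).
  x = 1: rhs = 1, matching y values: 1, 16 (2 points).
  x = 2: rhs = 2, matching y values: 6, 11 (2 points).
  x = 3: rhs = 15, matching y values: 7, 10 (2 points).
  x = 4: rhs = 12, matching y values: none (0 points).
  x = 5: rhs = 16, matching y values: 4, 13 (2 points).
  x = 6: rhs = 16, matching y values: 4, 13 (2 points).
  x = 7: rhs = 1, matching y values: 1, 16 (2 points).
  x = 8: rhs = 11, matching y values: none (0 points).
  x = 9: rhs = 1, matching y values: 1, 16 (2 points).
  x = 10: rhs = 11, matching y values: none (0 points).
  x = 11: rhs = 13, matching y values: 8, 9 (2 points).
  x = 12: rhs = 13, matching y values: 8, 9 (2 points).
  x = 13: rhs = 0, matching y values: 0 (1 points).
  x = 14: rhs = 14, matching y values: none (0 points).
  x = 15: rhs = 10, matching y values: none (0 points).
  x = 16: rhs = 11, matching y values: none (0 points).
Total affine count: 19.
Full point count |E(F_17)| = 19 + 1 = 20.
Hasse bound: |20 − (17+1)| = |2| = 2 ≤ 2√17 ≈ 8.2462 ✓.


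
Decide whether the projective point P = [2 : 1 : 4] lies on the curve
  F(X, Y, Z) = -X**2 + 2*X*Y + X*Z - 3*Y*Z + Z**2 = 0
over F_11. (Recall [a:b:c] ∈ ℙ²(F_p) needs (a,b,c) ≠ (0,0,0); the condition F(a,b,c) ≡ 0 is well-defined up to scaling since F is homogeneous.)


F(2,1,4) ≡ 1 (mod 11); P is NOT on the curve.

Evaluate F(2, 1, 4) term-by-term (mod 11).
  -X**2 ↦ -1·4·1·1 = -4
  2*X*Y ↦ 2·2·1·1 = 4
  X*Z ↦ 1·2·1·4 = 8
  -3*Y*Z ↦ -3·1·1·4 = -12
  Z**2 ↦ 1·1·1·16 = 16
Sum: F(2, 1, 4) = (-4) + (4) + (8) + (-12) + (16) = 12.
Reducing mod 11: 12 ≡ 1 (mod 11).
Since F(a, b, c) ≡ 1 ≠ 0 (mod 11), P does NOT lie on the curve.


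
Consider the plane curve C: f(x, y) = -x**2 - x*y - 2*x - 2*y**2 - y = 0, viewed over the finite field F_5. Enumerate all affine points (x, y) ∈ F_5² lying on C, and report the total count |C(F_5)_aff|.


Affine F_5-points: {(0, 0), (0, 2), (1, 2), (2, 3), (3, 0), (3, 3)}; count = 6.

For each of the 25 pairs (x, y) ∈ F_5², evaluate f(x, y) mod 5. Record the zeros.
  x = 0: [0↦0, 1↦2, 2↦0, 3↦4, 4↦4]  zeros at y ∈ {0, 2}
  x = 1: [0↦2, 1↦3, 2↦0, 3↦3, 4↦2]  zeros at y ∈ {2}
  x = 2: [0↦2, 1↦2, 2↦3, 3↦0, 4↦3]  zeros at y ∈ {3}
  x = 3: [0↦0, 1↦4, 2↦4, 3↦0, 4↦2]  zeros at y ∈ {0, 3}
  x = 4: [0↦1, 1↦4, 2↦3, 3↦3, 4↦4]  zeros at y ∈ ∅
Collecting zeros: affine points = {(0, 0), (0, 2), (1, 2), (2, 3), (3, 0), (3, 3)}.
Total count |C(F_5)_aff| = 6.


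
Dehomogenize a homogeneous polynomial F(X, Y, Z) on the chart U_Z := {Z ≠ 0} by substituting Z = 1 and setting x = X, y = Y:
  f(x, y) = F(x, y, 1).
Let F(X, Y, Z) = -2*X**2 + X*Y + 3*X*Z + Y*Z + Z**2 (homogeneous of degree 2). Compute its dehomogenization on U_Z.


f(x, y) = -2*x**2 + x*y + 3*x + y + 1

On U_Z we set Z = 1. Each monomial c·X^i·Y^j·Z^k in F becomes c·x^i·y^j·1^k = c·x^i·y^j.
Substituting Z = 1: F(X, Y, 1) = -2*x**2 + x*y + 3*x + y + 1.
Note: deg(f) ≤ deg(F) = 2; strict inequality happens when F is divisible by Z (lost terms).


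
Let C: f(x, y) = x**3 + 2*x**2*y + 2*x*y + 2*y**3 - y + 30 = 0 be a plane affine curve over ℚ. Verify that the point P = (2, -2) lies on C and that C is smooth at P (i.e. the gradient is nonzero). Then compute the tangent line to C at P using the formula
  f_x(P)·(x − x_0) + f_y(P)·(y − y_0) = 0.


Tangent line at P: -8*x + 35*y + 86 = 0.

Step 1: f(2, -2) = 0, so P lies on C.
Step 2: partial derivatives
  f_x(x, y) = 3*x**2 + 4*x*y + 2*y, f_y(x, y) = 2*x**2 + 2*x + 6*y**2 - 1.
  f_x(P) = -8, f_y(P) = 35 (gradient nonzero, so P is smooth).
Step 3: tangent line at P: -8·(x − 2) + 35·(y − -2) = 0.
Expanding: -8*x + 35*y + 86 = 0.


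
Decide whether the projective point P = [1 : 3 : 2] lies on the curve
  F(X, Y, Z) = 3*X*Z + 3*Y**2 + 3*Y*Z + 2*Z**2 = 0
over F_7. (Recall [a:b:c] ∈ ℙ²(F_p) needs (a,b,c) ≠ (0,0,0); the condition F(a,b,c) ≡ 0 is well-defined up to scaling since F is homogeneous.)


F(1,3,2) ≡ 3 (mod 7); P is NOT on the curve.

Evaluate F(1, 3, 2) term-by-term (mod 7).
  3*X*Z ↦ 3·1·1·2 = 6
  3*Y**2 ↦ 3·1·9·1 = 27
  3*Y*Z ↦ 3·1·3·2 = 18
  2*Z**2 ↦ 2·1·1·4 = 8
Sum: F(1, 3, 2) = (6) + (27) + (18) + (8) = 59.
Reducing mod 7: 59 ≡ 3 (mod 7).
Since F(a, b, c) ≡ 3 ≠ 0 (mod 7), P does NOT lie on the curve.


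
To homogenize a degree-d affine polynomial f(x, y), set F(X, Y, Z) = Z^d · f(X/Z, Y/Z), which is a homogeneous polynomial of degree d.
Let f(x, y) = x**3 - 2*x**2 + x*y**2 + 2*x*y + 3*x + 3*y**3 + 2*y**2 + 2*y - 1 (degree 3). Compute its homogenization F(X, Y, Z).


F(X, Y, Z) = X**3 - 2*X**2*Z + X*Y**2 + 2*X*Y*Z + 3*X*Z**2 + 3*Y**3 + 2*Y**2*Z + 2*Y*Z**2 - Z**3

deg(f) = 3.
Substitute x = X/Z, y = Y/Z into f, then multiply by Z^3.
  monomial 1·x^3·y^0 ↦ 1·X^3·Y^0·Z^0.
  monomial -2·x^2·y^0 ↦ -2·X^2·Y^0·Z^1.
  monomial 1·x^1·y^2 ↦ 1·X^1·Y^2·Z^0.
  monomial 2·x^1·y^1 ↦ 2·X^1·Y^1·Z^1.
  monomial 3·x^1·y^0 ↦ 3·X^1·Y^0·Z^2.
  monomial 3·x^0·y^3 ↦ 3·X^0·Y^3·Z^0.
  monomial 2·x^0·y^2 ↦ 2·X^0·Y^2·Z^1.
  monomial 2·x^0·y^1 ↦ 2·X^0·Y^1·Z^2.
  monomial -1·x^0·y^0 ↦ -1·X^0·Y^0·Z^3.
Collecting: F(X, Y, Z) = X**3 - 2*X**2*Z + X*Y**2 + 2*X*Y*Z + 3*X*Z**2 + 3*Y**3 + 2*Y**2*Z + 2*Y*Z**2 - Z**3.


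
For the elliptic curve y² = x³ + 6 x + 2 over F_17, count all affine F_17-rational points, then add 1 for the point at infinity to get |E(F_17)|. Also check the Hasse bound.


Affine points = {(0, 6), (0, 11), (1, 3), (1, 14), (3, 8), (3, 9), (5, 2), (5, 15), (6, 4), (6, 13), (7, 8), (7, 9), (8, 1), (8, 16), (10, 5), (10, 12), (12, 0), (13, 4), (13, 13), (14, 5), (14, 12), (15, 4), (15, 13)}; affine count = 23; |E(F_17)| = 24.

Discriminant check: Δ ∝ 4a³ + 27b² = 4·6³ + 27·2² = 4·216 + 27·4 ≡ 3 (mod 17). Nonzero ⇒ E is nonsingular.
For each x ∈ F_17, compute rhs = x³ + 6·x + 2 mod 17, then count y ∈ F_17 with y² ≡ rhs.
  x = 0: rhs = 2, matching y values: 6, 11 (2 points).
  x = 1: rhs = 9, matching y values: 3, 14 (2 points).
  x = 2: rhs = 5, matching y values: none (0 points).
  x = 3: rhs = 13, matching y values: 8, 9 (2 points).
  x = 4: rhs = 5, matching y values: none (0 points).
  x = 5: rhs = 4, matching y values: 2, 15 (2 points).
  x = 6: rhs = 16, matching y values: 4, 13 (2 points).
  x = 7: rhs = 13, matching y values: 8, 9 (2 points).
  x = 8: rhs = 1, matching y values: 1, 16 (2 points).
  x = 9: rhs = 3, matching y values: none (0 points).
  x = 10: rhs = 8, matching y values: 5, 12 (2 points).
  x = 11: rhs = 5, matching y values: none (0 points).
  x = 12: rhs = 0, matching y values: 0 (1 points).
  x = 13: rhs = 16, matching y values: 4, 13 (2 points).
  x = 14: rhs = 8, matching y values: 5, 12 (2 points).
  x = 15: rhs = 16, matching y values: 4, 13 (2 points).
  x = 16: rhs = 12, matching y values: none (0 points).
Total affine count: 23.
Full point count |E(F_17)| = 23 + 1 = 24.
Hasse bound: |24 − (17+1)| = |6| = 6 ≤ 2√17 ≈ 8.2462 ✓.


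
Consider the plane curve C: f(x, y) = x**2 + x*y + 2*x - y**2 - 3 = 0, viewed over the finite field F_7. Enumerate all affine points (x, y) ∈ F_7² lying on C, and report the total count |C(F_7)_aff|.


Affine F_7-points: {(0, 2), (0, 5), (1, 0), (1, 1), (3, 1), (3, 2), (4, 0), (4, 4)}; count = 8.

For each of the 49 pairs (x, y) ∈ F_7², evaluate f(x, y) mod 7. Record the zeros.
  x = 0: [0↦4, 1↦3, 2↦0, 3↦2, 4↦2, 5↦0, 6↦3]  zeros at y ∈ {2, 5}
  x = 1: [0↦0, 1↦0, 2↦5, 3↦1, 4↦2, 5↦1, 6↦5]  zeros at y ∈ {0, 1}
  x = 2: [0↦5, 1↦6, 2↦5, 3↦2, 4↦4, 5↦4, 6↦2]  zeros at y ∈ ∅
  x = 3: [0↦5, 1↦0, 2↦0, 3↦5, 4↦1, 5↦2, 6↦1]  zeros at y ∈ {1, 2}
  x = 4: [0↦0, 1↦3, 2↦4, 3↦3, 4↦0, 5↦2, 6↦2]  zeros at y ∈ {0, 4}
  x = 5: [0↦4, 1↦1, 2↦3, 3↦3, 4↦1, 5↦4, 6↦5]  zeros at y ∈ ∅
  x = 6: [0↦3, 1↦1, 2↦4, 3↦5, 4↦4, 5↦1, 6↦3]  zeros at y ∈ ∅
Collecting zeros: affine points = {(0, 2), (0, 5), (1, 0), (1, 1), (3, 1), (3, 2), (4, 0), (4, 4)}.
Total count |C(F_7)_aff| = 8.


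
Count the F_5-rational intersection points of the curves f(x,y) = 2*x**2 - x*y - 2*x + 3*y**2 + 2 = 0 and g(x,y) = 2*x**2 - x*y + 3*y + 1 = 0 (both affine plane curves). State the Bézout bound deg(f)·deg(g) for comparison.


Common zeros: ∅; count = 0; Bézout bound = 4.

deg(f) = 2, deg(g) = 2, so Bézout bound = 4.
Scan x ∈ F_5. For each x, list the y ∈ F_5 with f(x, y) ≡ 0 and those with g(x, y) ≡ 0 (mod 5); the common zeros in that column are the intersection.
  x = 0: f ≡ 0 at y ∈ {1, 4}; g ≡ 0 at y ∈ {3}; common: ∅.
  x = 1: f ≡ 0 at y ∈ ∅; g ≡ 0 at y ∈ {1}; common: ∅.
  x = 2: f ≡ 0 at y ∈ ∅; g ≡ 0 at y ∈ {1}; common: ∅.
  x = 3: f ≡ 0 at y ∈ {2, 4}; g ≡ 0 at y ∈ ∅; common: ∅.
  x = 4: f ≡ 0 at y ∈ {1, 2}; g ≡ 0 at y ∈ {3}; common: ∅.
Collecting: common zeros = ∅, so the count is 0.
Comparison with the Bézout bound: 0 ≤ 4 = deg(f)·deg(g), as expected for curves with no common component (the affine F_5-count falls short of the bound because intersections may lie at infinity, over extension fields, or carry multiplicity).


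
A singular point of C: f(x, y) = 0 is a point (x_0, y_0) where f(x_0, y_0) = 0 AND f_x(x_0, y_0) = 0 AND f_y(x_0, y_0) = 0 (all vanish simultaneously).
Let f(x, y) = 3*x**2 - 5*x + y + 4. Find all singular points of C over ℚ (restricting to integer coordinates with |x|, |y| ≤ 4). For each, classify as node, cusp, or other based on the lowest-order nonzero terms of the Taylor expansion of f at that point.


No singular points in the scanned grid; C is smooth there.

Compute partial derivatives:
  f_x = 6*x - 5.
  f_y = 1.
f_y = 1 is a nonzero constant, so f_y never vanishes: no point (x, y) can satisfy f = f_x = f_y = 0. In particular no (x, y) ∈ {−4, ..., 4}² is singular; the curve is smooth.


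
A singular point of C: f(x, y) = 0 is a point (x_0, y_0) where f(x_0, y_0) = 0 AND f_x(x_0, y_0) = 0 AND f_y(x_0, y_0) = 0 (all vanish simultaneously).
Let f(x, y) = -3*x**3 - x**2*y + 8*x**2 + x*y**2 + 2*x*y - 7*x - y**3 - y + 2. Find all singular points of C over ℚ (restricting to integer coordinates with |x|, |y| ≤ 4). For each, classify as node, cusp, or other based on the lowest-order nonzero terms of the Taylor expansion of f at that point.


Singular points: {(1, 0)}; classification: node.

Compute partial derivatives:
  f_x = -9*x**2 - 2*x*y + 16*x + y**2 + 2*y - 7.
  f_y = -x**2 + 2*x*y + 2*x - 3*y**2 - 1.
Scan x_0 ∈ {−4, ..., 4}. For each x_0, f_y(x_0, y) is a polynomial in y; find its integer roots y ∈ {−4, ..., 4}, then test f_x and f at those candidates.
  x = -4: f_y(-4, y) = -3*y**2 - 8*y - 25; no integer root y with |y| ≤ 4.
  x = -3: f_y(-3, y) = -3*y**2 - 6*y - 16; no integer root y with |y| ≤ 4.
  x = -2: f_y(-2, y) = -3*y**2 - 4*y - 9; no integer root y with |y| ≤ 4.
  x = -1: f_y(-1, y) = -3*y**2 - 2*y - 4; no integer root y with |y| ≤ 4.
  x = 0: f_y(0, y) = -3*y**2 - 1; no integer root y with |y| ≤ 4.
  x = 1: f_y(1, y) = -3*y**2 + 2*y; vanishes at y ∈ {0}. (1, 0): f_x = 0, f = 0 — SINGULAR.
  x = 2: f_y(2, y) = -3*y**2 + 4*y - 1; vanishes at y ∈ {1}. (2, 1): f_x = -12 ≠ 0.
  x = 3: f_y(3, y) = -3*y**2 + 6*y - 4; no integer root y with |y| ≤ 4.
  x = 4: f_y(4, y) = -3*y**2 + 8*y - 9; no integer root y with |y| ≤ 4.
Only singular point on the grid: (1, 0).
Classify: substitute x = 1 + u, y = 0 + v and expand: f = -3*u**3 - u**2*v - u**2 + u*v**2 - v**3 + v**2.
No constant or linear terms (consistent with a singular point). Quadratic part: -u**2 + v**2. Cubic part: -3*u**3 - u**2*v + u*v**2 - v**3.
The quadratic part v**2 - u**2 = (v − u)(v + u) splits into two distinct linear factors, so there are two distinct tangent lines y − 0 = ±(x − 1) — this is a node (ordinary double point).
Classification: node.


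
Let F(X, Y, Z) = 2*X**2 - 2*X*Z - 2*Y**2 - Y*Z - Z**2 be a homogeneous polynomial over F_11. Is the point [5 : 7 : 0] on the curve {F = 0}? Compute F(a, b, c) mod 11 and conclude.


F(5,7,0) ≡ 7 (mod 11); P is NOT on the curve.

Evaluate F(5, 7, 0) term-by-term (mod 11).
  2*X**2 ↦ 2·25·1·1 = 50
  -2*X*Z ↦ -2·5·1·0 = 0
  -2*Y**2 ↦ -2·1·49·1 = -98
  -Y*Z ↦ -1·1·7·0 = 0
  -Z**2 ↦ -1·1·1·0 = 0
Sum: F(5, 7, 0) = (50) + (0) + (-98) + (0) + (0) = -48.
Reducing mod 11: -48 ≡ 7 (mod 11).
Since F(a, b, c) ≡ 7 ≠ 0 (mod 11), P does NOT lie on the curve.


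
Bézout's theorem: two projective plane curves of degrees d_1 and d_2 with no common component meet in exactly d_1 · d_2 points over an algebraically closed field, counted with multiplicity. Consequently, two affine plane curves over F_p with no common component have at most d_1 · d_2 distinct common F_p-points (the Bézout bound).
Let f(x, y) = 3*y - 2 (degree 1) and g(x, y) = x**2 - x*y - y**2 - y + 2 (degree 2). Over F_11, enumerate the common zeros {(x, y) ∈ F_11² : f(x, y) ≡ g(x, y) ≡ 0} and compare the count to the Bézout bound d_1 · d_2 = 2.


Common zeros: {(1, 8), (7, 8)}; count = 2; Bézout bound = 2.

deg(f) = 1, deg(g) = 2, so Bézout bound = 2.
Scan x ∈ F_11. For each x, list the y ∈ F_11 with f(x, y) ≡ 0 and those with g(x, y) ≡ 0 (mod 11); the common zeros in that column are the intersection.
  x = 0: f ≡ 0 at y ∈ {8}; g ≡ 0 at y ∈ {1, 9}; common: ∅.
  x = 1: f ≡ 0 at y ∈ {8}; g ≡ 0 at y ∈ {1, 8}; common: {8}.
  x = 2: f ≡ 0 at y ∈ {8}; g ≡ 0 at y ∈ {4}; common: ∅.
  x = 3: f ≡ 0 at y ∈ {8}; g ≡ 0 at y ∈ {0, 7}; common: ∅.
  x = 4: f ≡ 0 at y ∈ {8}; g ≡ 0 at y ∈ {7, 10}; common: ∅.
  x = 5: f ≡ 0 at y ∈ {8}; g ≡ 0 at y ∈ {2, 3}; common: ∅.
  x = 6: f ≡ 0 at y ∈ {8}; g ≡ 0 at y ∈ {5, 10}; common: ∅.
  x = 7: f ≡ 0 at y ∈ {8}; g ≡ 0 at y ∈ {6, 8}; common: {8}.
  x = 8: f ≡ 0 at y ∈ {8}; g ≡ 0 at y ∈ {0, 2}; common: ∅.
  x = 9: f ≡ 0 at y ∈ {8}; g ≡ 0 at y ∈ {3, 9}; common: ∅.
  x = 10: f ≡ 0 at y ∈ {8}; g ≡ 0 at y ∈ {5, 6}; common: ∅.
Collecting: common zeros = {(1, 8), (7, 8)}, so the count is 2.
Comparison with the Bézout bound: 2 ≤ 2 = deg(f)·deg(g), as expected for curves with no common component (the bound is attained).


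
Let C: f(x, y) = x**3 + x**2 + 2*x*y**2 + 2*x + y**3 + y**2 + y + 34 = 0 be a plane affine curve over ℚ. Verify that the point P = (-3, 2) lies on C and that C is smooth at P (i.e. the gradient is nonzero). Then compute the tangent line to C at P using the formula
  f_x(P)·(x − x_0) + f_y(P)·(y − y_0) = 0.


Tangent line at P: 31*x - 7*y + 107 = 0.

Step 1: f(-3, 2) = 0, so P lies on C.
Step 2: partial derivatives
  f_x(x, y) = 3*x**2 + 2*x + 2*y**2 + 2, f_y(x, y) = 4*x*y + 3*y**2 + 2*y + 1.
  f_x(P) = 31, f_y(P) = -7 (gradient nonzero, so P is smooth).
Step 3: tangent line at P: 31·(x − -3) + -7·(y − 2) = 0.
Expanding: 31*x - 7*y + 107 = 0.


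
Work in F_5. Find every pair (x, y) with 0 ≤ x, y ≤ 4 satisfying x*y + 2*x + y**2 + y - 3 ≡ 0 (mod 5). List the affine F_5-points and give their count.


Affine F_5-points: {(2, 1), (3, 2), (3, 4), (4, 0)}; count = 4.

For each of the 25 pairs (x, y) ∈ F_5², evaluate f(x, y) mod 5. Record the zeros.
  x = 0: [0↦2, 1↦4, 2↦3, 3↦4, 4↦2]  zeros at y ∈ ∅
  x = 1: [0↦4, 1↦2, 2↦2, 3↦4, 4↦3]  zeros at y ∈ ∅
  x = 2: [0↦1, 1↦0, 2↦1, 3↦4, 4↦4]  zeros at y ∈ {1}
  x = 3: [0↦3, 1↦3, 2↦0, 3↦4, 4↦0]  zeros at y ∈ {2, 4}
  x = 4: [0↦0, 1↦1, 2↦4, 3↦4, 4↦1]  zeros at y ∈ {0}
Collecting zeros: affine points = {(2, 1), (3, 2), (3, 4), (4, 0)}.
Total count |C(F_5)_aff| = 4.


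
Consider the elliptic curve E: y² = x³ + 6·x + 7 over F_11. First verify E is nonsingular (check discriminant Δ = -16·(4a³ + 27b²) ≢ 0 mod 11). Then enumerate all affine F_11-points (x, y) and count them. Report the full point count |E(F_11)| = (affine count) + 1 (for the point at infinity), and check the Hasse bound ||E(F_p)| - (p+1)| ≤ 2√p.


Affine points = {(1, 5), (1, 6), (2, 4), (2, 7), (9, 3), (9, 8), (10, 0)}; affine count = 7; |E(F_11)| = 8.

Discriminant check: Δ ∝ 4a³ + 27b² = 4·6³ + 27·7² = 4·216 + 27·49 ≡ 9 (mod 11). Nonzero ⇒ E is nonsingular.
For each x ∈ F_11, compute rhs = x³ + 6·x + 7 mod 11, then count y ∈ F_11 with y² ≡ rhs.
  x = 0: rhs = 7, matching y values: none (0 points).
  x = 1: rhs = 3, matching y values: 5, 6 (2 points).
  x = 2: rhs = 5, matching y values: 4, 7 (2 points).
  x = 3: rhs = 8, matching y values: none (0 points).
  x = 4: rhs = 7, matching y values: none (0 points).
  x = 5: rhs = 8, matching y values: none (0 points).
  x = 6: rhs = 6, matching y values: none (0 points).
  x = 7: rhs = 7, matching y values: none (0 points).
  x = 8: rhs = 6, matching y values: none (0 points).
  x = 9: rhs = 9, matching y values: 3, 8 (2 points).
  x = 10: rhs = 0, matching y values: 0 (1 points).
Total affine count: 7.
Full point count |E(F_11)| = 7 + 1 = 8.
Hasse bound: |8 − (11+1)| = |-4| = 4 ≤ 2√11 ≈ 6.6332 ✓.


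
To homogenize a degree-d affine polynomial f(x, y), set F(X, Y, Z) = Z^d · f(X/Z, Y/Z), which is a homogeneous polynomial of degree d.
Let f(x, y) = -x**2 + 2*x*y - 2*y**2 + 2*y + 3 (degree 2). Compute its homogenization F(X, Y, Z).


F(X, Y, Z) = -X**2 + 2*X*Y - 2*Y**2 + 2*Y*Z + 3*Z**2

deg(f) = 2.
Substitute x = X/Z, y = Y/Z into f, then multiply by Z^2.
  monomial -1·x^2·y^0 ↦ -1·X^2·Y^0·Z^0.
  monomial 2·x^1·y^1 ↦ 2·X^1·Y^1·Z^0.
  monomial -2·x^0·y^2 ↦ -2·X^0·Y^2·Z^0.
  monomial 2·x^0·y^1 ↦ 2·X^0·Y^1·Z^1.
  monomial 3·x^0·y^0 ↦ 3·X^0·Y^0·Z^2.
Collecting: F(X, Y, Z) = -X**2 + 2*X*Y - 2*Y**2 + 2*Y*Z + 3*Z**2.


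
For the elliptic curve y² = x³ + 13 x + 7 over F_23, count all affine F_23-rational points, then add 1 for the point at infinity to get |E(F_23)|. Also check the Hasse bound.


Affine points = {(2, 8), (2, 15), (3, 2), (3, 21), (4, 10), (4, 13), (5, 6), (5, 17), (6, 5), (6, 18), (7, 2), (7, 21), (8, 5), (8, 18), (9, 5), (9, 18), (11, 3), (11, 20), (13, 2), (13, 21), (14, 9), (14, 14), (15, 9), (15, 14), (17, 9), (17, 14), (18, 1), (18, 22), (19, 11), (19, 12), (22, 4), (22, 19)}; affine count = 32; |E(F_23)| = 33.

Discriminant check: Δ ∝ 4a³ + 27b² = 4·13³ + 27·7² = 4·2197 + 27·49 ≡ 14 (mod 23). Nonzero ⇒ E is nonsingular.
For each x ∈ F_23, compute rhs = x³ + 13·x + 7 mod 23, then count y ∈ F_23 with y² ≡ rhs.
  x = 0: rhs = 7, matching y values: none (0 points).
  x = 1: rhs = 21, matching y values: none (0 points).
  x = 2: rhs = 18, matching y values: 8, 15 (2 points).
  x = 3: rhs = 4, matching y values: 2, 21 (2 points).
  x = 4: rhs = 8, matching y values: 10, 13 (2 points).
  x = 5: rhs = 13, matching y values: 6, 17 (2 points).
  x = 6: rhs = 2, matching y values: 5, 18 (2 points).
  x = 7: rhs = 4, matching y values: 2, 21 (2 points).
  x = 8: rhs = 2, matching y values: 5, 18 (2 points).
  x = 9: rhs = 2, matching y values: 5, 18 (2 points).
  x = 10: rhs = 10, matching y values: none (0 points).
  x = 11: rhs = 9, matching y values: 3, 20 (2 points).
  x = 12: rhs = 5, matching y values: none (0 points).
  x = 13: rhs = 4, matching y values: 2, 21 (2 points).
  x = 14: rhs = 12, matching y values: 9, 14 (2 points).
  x = 15: rhs = 12, matching y values: 9, 14 (2 points).
  x = 16: rhs = 10, matching y values: none (0 points).
  x = 17: rhs = 12, matching y values: 9, 14 (2 points).
  x = 18: rhs = 1, matching y values: 1, 22 (2 points).
  x = 19: rhs = 6, matching y values: 11, 12 (2 points).
  x = 20: rhs = 10, matching y values: none (0 points).
  x = 21: rhs = 19, matching y values: none (0 points).
  x = 22: rhs = 16, matching y values: 4, 19 (2 points).
Total affine count: 32.
Full point count |E(F_23)| = 32 + 1 = 33.
Hasse bound: |33 − (23+1)| = |9| = 9 ≤ 2√23 ≈ 9.5917 ✓.


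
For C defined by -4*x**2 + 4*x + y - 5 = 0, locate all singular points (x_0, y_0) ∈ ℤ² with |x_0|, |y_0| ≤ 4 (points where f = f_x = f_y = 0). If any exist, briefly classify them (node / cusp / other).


No singular points in the scanned grid; C is smooth there.

Compute partial derivatives:
  f_x = 4 - 8*x.
  f_y = 1.
f_y = 1 is a nonzero constant, so f_y never vanishes: no point (x, y) can satisfy f = f_x = f_y = 0. In particular no (x, y) ∈ {−4, ..., 4}² is singular; the curve is smooth.


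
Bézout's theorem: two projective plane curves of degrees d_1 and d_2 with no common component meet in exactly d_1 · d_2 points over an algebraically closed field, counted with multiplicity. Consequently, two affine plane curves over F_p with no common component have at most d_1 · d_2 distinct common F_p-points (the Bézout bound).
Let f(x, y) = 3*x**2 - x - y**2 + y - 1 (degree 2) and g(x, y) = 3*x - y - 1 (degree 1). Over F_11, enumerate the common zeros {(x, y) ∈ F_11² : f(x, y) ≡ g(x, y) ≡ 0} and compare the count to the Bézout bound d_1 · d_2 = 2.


Common zeros: {(2, 5), (3, 8)}; count = 2; Bézout bound = 2.

deg(f) = 2, deg(g) = 1, so Bézout bound = 2.
Scan x ∈ F_11. For each x, list the y ∈ F_11 with f(x, y) ≡ 0 and those with g(x, y) ≡ 0 (mod 11); the common zeros in that column are the intersection.
  x = 0: f ≡ 0 at y ∈ ∅; g ≡ 0 at y ∈ {10}; common: ∅.
  x = 1: f ≡ 0 at y ∈ {4, 8}; g ≡ 0 at y ∈ {2}; common: ∅.
  x = 2: f ≡ 0 at y ∈ {5, 7}; g ≡ 0 at y ∈ {5}; common: {5}.
  x = 3: f ≡ 0 at y ∈ {4, 8}; g ≡ 0 at y ∈ {8}; common: {8}.
  x = 4: f ≡ 0 at y ∈ ∅; g ≡ 0 at y ∈ {0}; common: ∅.
  x = 5: f ≡ 0 at y ∈ ∅; g ≡ 0 at y ∈ {3}; common: ∅.
  x = 6: f ≡ 0 at y ∈ {2, 10}; g ≡ 0 at y ∈ {6}; common: ∅.
  x = 7: f ≡ 0 at y ∈ ∅; g ≡ 0 at y ∈ {9}; common: ∅.
  x = 8: f ≡ 0 at y ∈ ∅; g ≡ 0 at y ∈ {1}; common: ∅.
  x = 9: f ≡ 0 at y ∈ {2, 10}; g ≡ 0 at y ∈ {4}; common: ∅.
  x = 10: f ≡ 0 at y ∈ ∅; g ≡ 0 at y ∈ {7}; common: ∅.
Collecting: common zeros = {(2, 5), (3, 8)}, so the count is 2.
Comparison with the Bézout bound: 2 ≤ 2 = deg(f)·deg(g), as expected for curves with no common component (the bound is attained).


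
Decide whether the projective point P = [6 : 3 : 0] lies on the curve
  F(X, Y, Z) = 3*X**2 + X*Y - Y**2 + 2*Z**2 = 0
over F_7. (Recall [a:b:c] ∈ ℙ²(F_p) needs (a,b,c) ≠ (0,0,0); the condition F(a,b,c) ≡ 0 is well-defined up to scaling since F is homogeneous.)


F(6,3,0) ≡ 5 (mod 7); P is NOT on the curve.

Evaluate F(6, 3, 0) term-by-term (mod 7).
  3*X**2 ↦ 3·36·1·1 = 108
  X*Y ↦ 1·6·3·1 = 18
  -Y**2 ↦ -1·1·9·1 = -9
  2*Z**2 ↦ 2·1·1·0 = 0
Sum: F(6, 3, 0) = (108) + (18) + (-9) + (0) = 117.
Reducing mod 7: 117 ≡ 5 (mod 7).
Since F(a, b, c) ≡ 5 ≠ 0 (mod 7), P does NOT lie on the curve.


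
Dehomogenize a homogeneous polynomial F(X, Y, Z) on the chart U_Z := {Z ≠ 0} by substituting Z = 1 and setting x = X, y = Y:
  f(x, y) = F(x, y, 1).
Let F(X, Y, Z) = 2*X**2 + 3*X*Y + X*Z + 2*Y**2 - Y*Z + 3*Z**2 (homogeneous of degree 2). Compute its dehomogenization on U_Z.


f(x, y) = 2*x**2 + 3*x*y + x + 2*y**2 - y + 3

On U_Z we set Z = 1. Each monomial c·X^i·Y^j·Z^k in F becomes c·x^i·y^j·1^k = c·x^i·y^j.
Substituting Z = 1: F(X, Y, 1) = 2*x**2 + 3*x*y + x + 2*y**2 - y + 3.
Note: deg(f) ≤ deg(F) = 2; strict inequality happens when F is divisible by Z (lost terms).


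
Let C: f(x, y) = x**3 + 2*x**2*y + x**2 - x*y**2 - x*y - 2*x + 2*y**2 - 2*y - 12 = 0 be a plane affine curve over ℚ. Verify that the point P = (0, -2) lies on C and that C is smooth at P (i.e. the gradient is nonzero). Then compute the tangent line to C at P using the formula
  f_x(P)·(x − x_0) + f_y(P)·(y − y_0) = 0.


Tangent line at P: -4*x - 10*y - 20 = 0.

Step 1: f(0, -2) = 0, so P lies on C.
Step 2: partial derivatives
  f_x(x, y) = 3*x**2 + 4*x*y + 2*x - y**2 - y - 2, f_y(x, y) = 2*x**2 - 2*x*y - x + 4*y - 2.
  f_x(P) = -4, f_y(P) = -10 (gradient nonzero, so P is smooth).
Step 3: tangent line at P: -4·(x − 0) + -10·(y − -2) = 0.
Expanding: -4*x - 10*y - 20 = 0.


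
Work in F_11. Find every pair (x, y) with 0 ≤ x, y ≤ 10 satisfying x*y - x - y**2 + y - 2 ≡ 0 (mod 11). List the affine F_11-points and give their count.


Affine F_11-points: {(0, 5), (0, 7), (1, 4), (1, 9), (2, 6), (2, 8), (4, 2), (4, 3), (9, 0), (9, 10)}; count = 10.

For each of the 121 pairs (x, y) ∈ F_11², evaluate f(x, y) mod 11. Record the zeros.
  x = 0: [0↦9, 1↦9, 2↦7, 3↦3, 4↦8, 5↦0, 6↦1, 7↦0, 8↦8, 9↦3, 10↦7]  zeros at y ∈ {5, 7}
  x = 1: [0↦8, 1↦9, 2↦8, 3↦5, 4↦0, 5↦4, 6↦6, 7↦6, 8↦4, 9↦0, 10↦5]  zeros at y ∈ {4, 9}
  x = 2: [0↦7, 1↦9, 2↦9, 3↦7, 4↦3, 5↦8, 6↦0, 7↦1, 8↦0, 9↦8, 10↦3]  zeros at y ∈ {6, 8}
  x = 3: [0↦6, 1↦9, 2↦10, 3↦9, 4↦6, 5↦1, 6↦5, 7↦7, 8↦7, 9↦5, 10↦1]  zeros at y ∈ ∅
  x = 4: [0↦5, 1↦9, 2↦0, 3↦0, 4↦9, 5↦5, 6↦10, 7↦2, 8↦3, 9↦2, 10↦10]  zeros at y ∈ {2, 3}
  x = 5: [0↦4, 1↦9, 2↦1, 3↦2, 4↦1, 5↦9, 6↦4, 7↦8, 8↦10, 9↦10, 10↦8]  zeros at y ∈ ∅
  x = 6: [0↦3, 1↦9, 2↦2, 3↦4, 4↦4, 5↦2, 6↦9, 7↦3, 8↦6, 9↦7, 10↦6]  zeros at y ∈ ∅
  x = 7: [0↦2, 1↦9, 2↦3, 3↦6, 4↦7, 5↦6, 6↦3, 7↦9, 8↦2, 9↦4, 10↦4]  zeros at y ∈ ∅
  x = 8: [0↦1, 1↦9, 2↦4, 3↦8, 4↦10, 5↦10, 6↦8, 7↦4, 8↦9, 9↦1, 10↦2]  zeros at y ∈ ∅
  x = 9: [0↦0, 1↦9, 2↦5, 3↦10, 4↦2, 5↦3, 6↦2, 7↦10, 8↦5, 9↦9, 10↦0]  zeros at y ∈ {0, 10}
  x = 10: [0↦10, 1↦9, 2↦6, 3↦1, 4↦5, 5↦7, 6↦7, 7↦5, 8↦1, 9↦6, 10↦9]  zeros at y ∈ ∅
Collecting zeros: affine points = {(0, 5), (0, 7), (1, 4), (1, 9), (2, 6), (2, 8), (4, 2), (4, 3), (9, 0), (9, 10)}.
Total count |C(F_11)_aff| = 10.


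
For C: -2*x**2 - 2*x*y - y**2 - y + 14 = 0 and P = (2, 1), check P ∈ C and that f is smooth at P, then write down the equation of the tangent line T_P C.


Tangent line at P: -10*x - 7*y + 27 = 0.

Step 1: f(2, 1) = 0, so P lies on C.
Step 2: partial derivatives
  f_x(x, y) = -4*x - 2*y, f_y(x, y) = -2*x - 2*y - 1.
  f_x(P) = -10, f_y(P) = -7 (gradient nonzero, so P is smooth).
Step 3: tangent line at P: -10·(x − 2) + -7·(y − 1) = 0.
Expanding: -10*x - 7*y + 27 = 0.


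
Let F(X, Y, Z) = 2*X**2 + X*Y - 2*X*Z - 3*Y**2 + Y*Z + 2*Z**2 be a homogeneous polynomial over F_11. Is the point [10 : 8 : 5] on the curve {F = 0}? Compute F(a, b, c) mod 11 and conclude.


F(10,8,5) ≡ 1 (mod 11); P is NOT on the curve.

Evaluate F(10, 8, 5) term-by-term (mod 11).
  2*X**2 ↦ 2·100·1·1 = 200
  X*Y ↦ 1·10·8·1 = 80
  -2*X*Z ↦ -2·10·1·5 = -100
  -3*Y**2 ↦ -3·1·64·1 = -192
  Y*Z ↦ 1·1·8·5 = 40
  2*Z**2 ↦ 2·1·1·25 = 50
Sum: F(10, 8, 5) = (200) + (80) + (-100) + (-192) + (40) + (50) = 78.
Reducing mod 11: 78 ≡ 1 (mod 11).
Since F(a, b, c) ≡ 1 ≠ 0 (mod 11), P does NOT lie on the curve.


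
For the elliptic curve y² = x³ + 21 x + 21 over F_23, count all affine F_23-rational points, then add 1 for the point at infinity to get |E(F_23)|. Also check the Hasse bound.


Affine points = {(2, 5), (2, 18), (4, 10), (4, 13), (6, 8), (6, 15), (10, 9), (10, 14), (12, 0), (14, 0), (15, 10), (15, 13), (17, 1), (17, 22), (20, 0)}; affine count = 15; |E(F_23)| = 16.

Discriminant check: Δ ∝ 4a³ + 27b² = 4·21³ + 27·21² = 4·9261 + 27·441 ≡ 7 (mod 23). Nonzero ⇒ E is nonsingular.
For each x ∈ F_23, compute rhs = x³ + 21·x + 21 mod 23, then count y ∈ F_23 with y² ≡ rhs.
  x = 0: rhs = 21, matching y values: none (0 points).
  x = 1: rhs = 20, matching y values: none (0 points).
  x = 2: rhs = 2, matching y values: 5, 18 (2 points).
  x = 3: rhs = 19, matching y values: none (0 points).
  x = 4: rhs = 8, matching y values: 10, 13 (2 points).
  x = 5: rhs = 21, matching y values: none (0 points).
  x = 6: rhs = 18, matching y values: 8, 15 (2 points).
  x = 7: rhs = 5, matching y values: none (0 points).
  x = 8: rhs = 11, matching y values: none (0 points).
  x = 9: rhs = 19, matching y values: none (0 points).
  x = 10: rhs = 12, matching y values: 9, 14 (2 points).
  x = 11: rhs = 19, matching y values: none (0 points).
  x = 12: rhs = 0, matching y values: 0 (1 points).
  x = 13: rhs = 7, matching y values: none (0 points).
  x = 14: rhs = 0, matching y values: 0 (1 points).
  x = 15: rhs = 8, matching y values: 10, 13 (2 points).
  x = 16: rhs = 14, matching y values: none (0 points).
  x = 17: rhs = 1, matching y values: 1, 22 (2 points).
  x = 18: rhs = 21, matching y values: none (0 points).
  x = 19: rhs = 11, matching y values: none (0 points).
  x = 20: rhs = 0, matching y values: 0 (1 points).
  x = 21: rhs = 17, matching y values: none (0 points).
  x = 22: rhs = 22, matching y values: none (0 points).
Total affine count: 15.
Full point count |E(F_23)| = 15 + 1 = 16.
Hasse bound: |16 − (23+1)| = |-8| = 8 ≤ 2√23 ≈ 9.5917 ✓.


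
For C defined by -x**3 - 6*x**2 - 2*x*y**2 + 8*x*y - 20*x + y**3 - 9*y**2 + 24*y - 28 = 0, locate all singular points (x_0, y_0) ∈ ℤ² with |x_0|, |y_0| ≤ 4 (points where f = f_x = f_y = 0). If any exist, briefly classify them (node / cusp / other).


Singular points: {(-2, 2)}; classification: cusp.

Compute partial derivatives:
  f_x = -3*x**2 - 12*x - 2*y**2 + 8*y - 20.
  f_y = -4*x*y + 8*x + 3*y**2 - 18*y + 24.
Scan x_0 ∈ {−4, ..., 4}. For each x_0, f_y(x_0, y) is a polynomial in y; find its integer roots y ∈ {−4, ..., 4}, then test f_x and f at those candidates.
  x = -4: f_y(-4, y) = 3*y**2 - 2*y - 8; vanishes at y ∈ {2}. (-4, 2): f_x = -12 ≠ 0.
  x = -3: f_y(-3, y) = 3*y**2 - 6*y; vanishes at y ∈ {0, 2}. (-3, 0): f_x = -11 ≠ 0; (-3, 2): f_x = -3 ≠ 0.
  x = -2: f_y(-2, y) = 3*y**2 - 10*y + 8; vanishes at y ∈ {2}. (-2, 2): f_x = 0, f = 0 — SINGULAR.
  x = -1: f_y(-1, y) = 3*y**2 - 14*y + 16; vanishes at y ∈ {2}. (-1, 2): f_x = -3 ≠ 0.
  x = 0: f_y(0, y) = 3*y**2 - 18*y + 24; vanishes at y ∈ {2, 4}. (0, 2): f_x = -12 ≠ 0; (0, 4): f_x = -20 ≠ 0.
  x = 1: f_y(1, y) = 3*y**2 - 22*y + 32; vanishes at y ∈ {2}. (1, 2): f_x = -27 ≠ 0.
  x = 2: f_y(2, y) = 3*y**2 - 26*y + 40; vanishes at y ∈ {2}. (2, 2): f_x = -48 ≠ 0.
  x = 3: f_y(3, y) = 3*y**2 - 30*y + 48; vanishes at y ∈ {2}. (3, 2): f_x = -75 ≠ 0.
  x = 4: f_y(4, y) = 3*y**2 - 34*y + 56; vanishes at y ∈ {2}. (4, 2): f_x = -108 ≠ 0.
Only singular point on the grid: (-2, 2).
Classify: substitute x = -2 + u, y = 2 + v and expand: f = -u**3 - 2*u*v**2 + v**3 + v**2.
No constant or linear terms (consistent with a singular point). Quadratic part: v**2. Cubic part: -u**3 - 2*u*v**2 + v**3.
The quadratic part v**2 is a perfect square, so there is a single (double) tangent line v = 0, i.e. y = 2. Restricting the cubic part to that line (v = 0) leaves -u**3 ≠ 0, so f is not divisible by v and the branch is v² ≈ u**3 to lowest order — this is a cusp.
Classification: cusp.


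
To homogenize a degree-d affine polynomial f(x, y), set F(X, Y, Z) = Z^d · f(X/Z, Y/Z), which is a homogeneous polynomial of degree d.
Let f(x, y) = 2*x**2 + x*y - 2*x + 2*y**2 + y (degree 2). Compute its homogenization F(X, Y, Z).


F(X, Y, Z) = 2*X**2 + X*Y - 2*X*Z + 2*Y**2 + Y*Z

deg(f) = 2.
Substitute x = X/Z, y = Y/Z into f, then multiply by Z^2.
  monomial 2·x^2·y^0 ↦ 2·X^2·Y^0·Z^0.
  monomial 1·x^1·y^1 ↦ 1·X^1·Y^1·Z^0.
  monomial -2·x^1·y^0 ↦ -2·X^1·Y^0·Z^1.
  monomial 2·x^0·y^2 ↦ 2·X^0·Y^2·Z^0.
  monomial 1·x^0·y^1 ↦ 1·X^0·Y^1·Z^1.
Collecting: F(X, Y, Z) = 2*X**2 + X*Y - 2*X*Z + 2*Y**2 + Y*Z.


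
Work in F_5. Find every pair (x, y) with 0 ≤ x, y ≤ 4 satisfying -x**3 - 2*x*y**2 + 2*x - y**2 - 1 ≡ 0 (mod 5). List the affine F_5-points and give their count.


Affine F_5-points: {(0, 2), (0, 3), (1, 0), (2, 0), (2, 1), (2, 2), (2, 3), (2, 4), (3, 2), (3, 3)}; count = 10.

For each of the 25 pairs (x, y) ∈ F_5², evaluate f(x, y) mod 5. Record the zeros.
  x = 0: [0↦4, 1↦3, 2↦0, 3↦0, 4↦3]  zeros at y ∈ {2, 3}
  x = 1: [0↦0, 1↦2, 2↦3, 3↦3, 4↦2]  zeros at y ∈ {0}
  x = 2: [0↦0, 1↦0, 2↦0, 3↦0, 4↦0]  zeros at y ∈ {0, 1, 2, 3, 4}
  x = 3: [0↦3, 1↦1, 2↦0, 3↦0, 4↦1]  zeros at y ∈ {2, 3}
  x = 4: [0↦3, 1↦4, 2↦2, 3↦2, 4↦4]  zeros at y ∈ ∅
Collecting zeros: affine points = {(0, 2), (0, 3), (1, 0), (2, 0), (2, 1), (2, 2), (2, 3), (2, 4), (3, 2), (3, 3)}.
Total count |C(F_5)_aff| = 10.
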